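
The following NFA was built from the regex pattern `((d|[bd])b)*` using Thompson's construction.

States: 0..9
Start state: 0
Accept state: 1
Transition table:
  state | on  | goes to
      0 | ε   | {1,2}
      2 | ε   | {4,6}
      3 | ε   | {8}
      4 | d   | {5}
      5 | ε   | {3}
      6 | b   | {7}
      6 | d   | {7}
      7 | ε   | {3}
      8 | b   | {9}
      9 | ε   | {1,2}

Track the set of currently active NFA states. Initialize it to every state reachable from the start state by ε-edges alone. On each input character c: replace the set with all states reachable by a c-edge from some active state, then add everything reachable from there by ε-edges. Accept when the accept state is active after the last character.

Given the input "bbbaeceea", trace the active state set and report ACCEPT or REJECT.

S₀ = ε-closure({0}) = {0,1,2,4,6}
'b' @ 1: {3,7,8}
'b' @ 2: {1,2,4,6,9}  (accept∈set)
'b' @ 3: {3,7,8}
'a' @ 4: {}  — state set empty
rest 'eceea' ignored (set empty)
after full input: {}  (accept=1 not in)

Answer: REJECT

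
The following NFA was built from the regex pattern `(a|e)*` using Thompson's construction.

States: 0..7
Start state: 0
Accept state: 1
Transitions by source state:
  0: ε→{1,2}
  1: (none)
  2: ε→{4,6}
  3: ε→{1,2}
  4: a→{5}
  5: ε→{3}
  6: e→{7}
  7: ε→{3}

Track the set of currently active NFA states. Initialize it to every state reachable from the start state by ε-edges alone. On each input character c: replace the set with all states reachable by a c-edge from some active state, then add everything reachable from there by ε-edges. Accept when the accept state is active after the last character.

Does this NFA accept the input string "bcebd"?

Answer: REJECT

Trace:
initial (ε-close {0}): {0,1,2,4,6}
'b' @ 1: {}  — no active states
rest 'cebd' ignored (set empty)
end set {} — state 1 not in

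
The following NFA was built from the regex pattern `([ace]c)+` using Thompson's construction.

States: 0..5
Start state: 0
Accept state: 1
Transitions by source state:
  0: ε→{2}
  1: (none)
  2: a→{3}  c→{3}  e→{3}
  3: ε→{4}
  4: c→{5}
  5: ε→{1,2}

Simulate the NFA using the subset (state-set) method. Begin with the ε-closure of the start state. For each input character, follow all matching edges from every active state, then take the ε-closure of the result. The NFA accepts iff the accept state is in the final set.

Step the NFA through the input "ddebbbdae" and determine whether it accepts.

Answer: REJECT

Steps:
initial (ε-close {0}): {0,2}
'd' @ 1: {}  — state set empty
rest 'debbbdae' ignored (set empty)
after full input: {}  (accept=1 not in)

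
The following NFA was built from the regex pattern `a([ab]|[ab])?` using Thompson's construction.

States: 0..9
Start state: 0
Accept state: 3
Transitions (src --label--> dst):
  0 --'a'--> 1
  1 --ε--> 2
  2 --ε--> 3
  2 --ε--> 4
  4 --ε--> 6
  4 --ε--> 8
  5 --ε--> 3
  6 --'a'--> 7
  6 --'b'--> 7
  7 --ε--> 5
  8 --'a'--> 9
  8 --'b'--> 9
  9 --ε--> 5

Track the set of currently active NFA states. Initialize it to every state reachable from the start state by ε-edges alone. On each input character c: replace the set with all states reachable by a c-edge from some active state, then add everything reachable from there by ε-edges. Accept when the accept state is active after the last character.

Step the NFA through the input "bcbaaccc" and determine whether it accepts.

S₀ = ε-closure({0}) = {0}
'b' @ 1: {}  — no active states
rest 'cbaaccc' ignored (set empty)
after full input: {}  (accept=3 not in)

Answer: REJECT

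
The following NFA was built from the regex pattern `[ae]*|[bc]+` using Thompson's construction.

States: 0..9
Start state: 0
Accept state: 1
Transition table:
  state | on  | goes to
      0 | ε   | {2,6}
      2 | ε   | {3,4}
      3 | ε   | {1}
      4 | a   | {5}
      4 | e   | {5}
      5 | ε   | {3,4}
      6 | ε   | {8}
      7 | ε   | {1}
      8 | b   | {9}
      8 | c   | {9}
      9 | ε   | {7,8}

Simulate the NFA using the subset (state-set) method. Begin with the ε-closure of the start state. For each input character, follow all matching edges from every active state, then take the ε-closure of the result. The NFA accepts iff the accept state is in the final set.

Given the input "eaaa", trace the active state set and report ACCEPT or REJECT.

S₀ = ε-closure({0}) = {0,1,2,3,4,6,8}
'e' @ 1: {1,3,4,5}  (accept∈set)
'a' @ 2: {1,3,4,5}  (accept∈set)
'a' @ 3: {1,3,4,5}  (accept∈set)
'a' @ 4: {1,3,4,5}  (accept∈set)
after full input: {1,3,4,5}  (accept=1 in)

Answer: ACCEPT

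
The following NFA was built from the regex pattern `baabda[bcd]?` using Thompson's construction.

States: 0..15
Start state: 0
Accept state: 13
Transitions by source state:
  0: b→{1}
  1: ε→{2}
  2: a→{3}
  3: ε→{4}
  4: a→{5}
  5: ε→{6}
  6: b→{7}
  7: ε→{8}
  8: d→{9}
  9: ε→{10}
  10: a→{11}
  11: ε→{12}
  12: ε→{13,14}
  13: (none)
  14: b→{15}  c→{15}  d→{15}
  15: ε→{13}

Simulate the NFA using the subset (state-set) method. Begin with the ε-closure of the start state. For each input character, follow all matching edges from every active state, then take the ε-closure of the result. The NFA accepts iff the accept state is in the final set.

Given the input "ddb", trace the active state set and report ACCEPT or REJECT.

Answer: REJECT

Derivation:
S₀ = ε-closure({0}) = {0}
'd' @ 1: {}  — state set empty
rest 'db' ignored (set empty)
final: {}; accept 13 not in set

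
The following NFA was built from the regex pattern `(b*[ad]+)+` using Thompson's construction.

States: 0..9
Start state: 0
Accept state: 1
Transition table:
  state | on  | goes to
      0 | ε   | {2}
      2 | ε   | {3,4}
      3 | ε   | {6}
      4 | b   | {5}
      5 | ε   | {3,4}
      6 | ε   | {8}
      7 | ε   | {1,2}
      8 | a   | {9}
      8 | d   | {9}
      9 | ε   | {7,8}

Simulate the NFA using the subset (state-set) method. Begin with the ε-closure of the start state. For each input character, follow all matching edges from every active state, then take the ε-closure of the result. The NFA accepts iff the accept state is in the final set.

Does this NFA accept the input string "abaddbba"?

start: ε-closure({0}) = {0,2,3,4,6,8}
'a' @ 1: {1,2,3,4,6,7,8,9}  ✓accept
'b' @ 2: {3,4,5,6,8}
'a' @ 3: {1,2,3,4,6,7,8,9}  ✓accept
'd' @ 4: {1,2,3,4,6,7,8,9}  ✓accept
'd' @ 5: {1,2,3,4,6,7,8,9}  ✓accept
'b' @ 6: {3,4,5,6,8}
'b' @ 7: {3,4,5,6,8}
'a' @ 8: {1,2,3,4,6,7,8,9}  ✓accept
end set {1,2,3,4,6,7,8,9} — state 1 in

Answer: ACCEPT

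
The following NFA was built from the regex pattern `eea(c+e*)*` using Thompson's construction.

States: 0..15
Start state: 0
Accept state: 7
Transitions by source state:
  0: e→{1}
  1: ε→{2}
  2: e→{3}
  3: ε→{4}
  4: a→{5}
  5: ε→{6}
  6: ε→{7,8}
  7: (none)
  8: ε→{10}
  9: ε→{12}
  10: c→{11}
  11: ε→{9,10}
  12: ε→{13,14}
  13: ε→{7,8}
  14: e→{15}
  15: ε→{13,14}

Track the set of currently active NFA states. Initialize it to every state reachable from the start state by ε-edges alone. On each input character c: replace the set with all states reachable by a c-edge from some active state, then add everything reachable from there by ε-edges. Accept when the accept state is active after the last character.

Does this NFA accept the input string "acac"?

Answer: REJECT

Steps:
initial (ε-close {0}): {0}
'a' @ 1: {}  — no active states
rest 'cac' ignored (set empty)
after full input: {}  (accept=7 not in)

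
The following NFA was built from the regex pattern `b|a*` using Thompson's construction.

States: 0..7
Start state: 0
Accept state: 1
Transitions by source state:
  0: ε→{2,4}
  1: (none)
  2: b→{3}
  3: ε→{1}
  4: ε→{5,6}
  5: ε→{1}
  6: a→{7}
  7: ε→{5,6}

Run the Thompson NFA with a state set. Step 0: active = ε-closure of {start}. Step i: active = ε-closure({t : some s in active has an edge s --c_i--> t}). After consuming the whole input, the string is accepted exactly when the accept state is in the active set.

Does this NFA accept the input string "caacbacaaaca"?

initial (ε-close {0}): {0,1,2,4,5,6}
'c' @ 1: {}  — no active states
rest 'aacbacaaaca' ignored (set empty)
final: {}; accept 1 not in set

Answer: REJECT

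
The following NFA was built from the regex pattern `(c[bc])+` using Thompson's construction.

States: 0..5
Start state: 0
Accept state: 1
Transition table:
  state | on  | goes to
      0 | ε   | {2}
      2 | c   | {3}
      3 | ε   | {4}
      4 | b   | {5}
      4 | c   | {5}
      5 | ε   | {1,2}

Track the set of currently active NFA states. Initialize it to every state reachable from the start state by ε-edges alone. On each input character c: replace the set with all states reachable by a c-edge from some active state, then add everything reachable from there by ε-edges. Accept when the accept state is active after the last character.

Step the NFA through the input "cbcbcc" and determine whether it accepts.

Answer: ACCEPT

Steps:
S₀ = ε-closure({0}) = {0,2}
'c' @ 1: {3,4}
'b' @ 2: {1,2,5}  [accepting]
'c' @ 3: {3,4}
'b' @ 4: {1,2,5}  [accepting]
'c' @ 5: {3,4}
'c' @ 6: {1,2,5}  [accepting]
final: {1,2,5}; accept 1 in set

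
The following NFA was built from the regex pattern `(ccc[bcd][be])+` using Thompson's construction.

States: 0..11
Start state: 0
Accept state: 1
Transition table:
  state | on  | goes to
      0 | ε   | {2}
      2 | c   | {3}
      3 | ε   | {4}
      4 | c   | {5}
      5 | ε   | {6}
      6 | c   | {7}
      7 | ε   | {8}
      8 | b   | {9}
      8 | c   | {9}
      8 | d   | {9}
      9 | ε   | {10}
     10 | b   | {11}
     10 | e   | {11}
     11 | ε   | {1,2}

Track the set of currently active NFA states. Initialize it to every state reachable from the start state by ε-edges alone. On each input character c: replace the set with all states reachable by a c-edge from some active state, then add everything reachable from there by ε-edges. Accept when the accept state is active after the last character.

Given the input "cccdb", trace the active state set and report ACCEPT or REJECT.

Answer: ACCEPT

Steps:
start: ε-closure({0}) = {0,2}
'c' @ 1: {3,4}
'c' @ 2: {5,6}
'c' @ 3: {7,8}
'd' @ 4: {9,10}
'b' @ 5: {1,2,11}  (accept∈set)
end set {1,2,11} — state 1 in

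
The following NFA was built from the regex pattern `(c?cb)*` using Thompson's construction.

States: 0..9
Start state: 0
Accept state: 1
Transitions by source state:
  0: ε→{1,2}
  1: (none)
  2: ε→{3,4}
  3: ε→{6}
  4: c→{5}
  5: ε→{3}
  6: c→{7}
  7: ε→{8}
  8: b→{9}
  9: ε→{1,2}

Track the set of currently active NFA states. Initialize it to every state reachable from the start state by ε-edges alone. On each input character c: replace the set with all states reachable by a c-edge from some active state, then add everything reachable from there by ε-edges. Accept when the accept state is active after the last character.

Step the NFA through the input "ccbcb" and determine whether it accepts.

initial (ε-close {0}): {0,1,2,3,4,6}
'c' @ 1: {3,5,6,7,8}
'c' @ 2: {7,8}
'b' @ 3: {1,2,3,4,6,9}  [accepting]
'c' @ 4: {3,5,6,7,8}
'b' @ 5: {1,2,3,4,6,9}  [accepting]
final: {1,2,3,4,6,9}; accept 1 in set

Answer: ACCEPT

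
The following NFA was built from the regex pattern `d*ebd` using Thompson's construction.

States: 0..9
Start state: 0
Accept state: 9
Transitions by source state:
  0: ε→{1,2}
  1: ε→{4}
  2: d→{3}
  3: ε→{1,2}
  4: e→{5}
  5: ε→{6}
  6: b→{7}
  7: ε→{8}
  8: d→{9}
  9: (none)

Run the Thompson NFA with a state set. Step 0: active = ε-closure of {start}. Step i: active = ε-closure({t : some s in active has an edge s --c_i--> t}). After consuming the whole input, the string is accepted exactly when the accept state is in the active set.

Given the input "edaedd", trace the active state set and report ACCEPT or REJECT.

initial (ε-close {0}): {0,1,2,4}
'e' @ 1: {5,6}
'd' @ 2: {}  — state set empty
rest 'aedd' ignored (set empty)
final: {}; accept 9 not in set

Answer: REJECT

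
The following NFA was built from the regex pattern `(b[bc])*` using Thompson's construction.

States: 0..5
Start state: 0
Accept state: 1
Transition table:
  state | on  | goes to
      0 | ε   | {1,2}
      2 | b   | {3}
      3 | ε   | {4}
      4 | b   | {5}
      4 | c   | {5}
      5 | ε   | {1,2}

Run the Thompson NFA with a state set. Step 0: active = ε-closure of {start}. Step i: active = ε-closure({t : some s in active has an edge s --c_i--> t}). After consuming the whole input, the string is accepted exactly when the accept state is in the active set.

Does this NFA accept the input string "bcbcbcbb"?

Answer: ACCEPT

Steps:
initial (ε-close {0}): {0,1,2}
'b' @ 1: {3,4}
'c' @ 2: {1,2,5}  (accept∈set)
'b' @ 3: {3,4}
'c' @ 4: {1,2,5}  (accept∈set)
'b' @ 5: {3,4}
'c' @ 6: {1,2,5}  (accept∈set)
'b' @ 7: {3,4}
'b' @ 8: {1,2,5}  (accept∈set)
final: {1,2,5}; accept 1 in set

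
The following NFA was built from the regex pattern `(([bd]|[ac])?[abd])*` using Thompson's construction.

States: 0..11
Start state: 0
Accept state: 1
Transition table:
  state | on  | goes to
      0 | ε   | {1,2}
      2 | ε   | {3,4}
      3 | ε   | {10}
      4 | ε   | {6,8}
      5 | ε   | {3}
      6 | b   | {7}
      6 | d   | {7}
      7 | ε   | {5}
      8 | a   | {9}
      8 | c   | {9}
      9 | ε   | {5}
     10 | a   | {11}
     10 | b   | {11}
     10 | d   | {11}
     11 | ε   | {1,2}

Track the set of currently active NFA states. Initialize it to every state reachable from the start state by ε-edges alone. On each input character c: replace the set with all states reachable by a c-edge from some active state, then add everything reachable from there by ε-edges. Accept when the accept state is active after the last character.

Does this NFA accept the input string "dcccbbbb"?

start: ε-closure({0}) = {0,1,2,3,4,6,8,10}
'd' @ 1: {1,2,3,4,5,6,7,8,10,11}  ✓accept
'c' @ 2: {3,5,9,10}
'c' @ 3: {}  — dead — no transitions
rest 'cbbbb' ignored (set empty)
end set {} — state 1 not in

Answer: REJECT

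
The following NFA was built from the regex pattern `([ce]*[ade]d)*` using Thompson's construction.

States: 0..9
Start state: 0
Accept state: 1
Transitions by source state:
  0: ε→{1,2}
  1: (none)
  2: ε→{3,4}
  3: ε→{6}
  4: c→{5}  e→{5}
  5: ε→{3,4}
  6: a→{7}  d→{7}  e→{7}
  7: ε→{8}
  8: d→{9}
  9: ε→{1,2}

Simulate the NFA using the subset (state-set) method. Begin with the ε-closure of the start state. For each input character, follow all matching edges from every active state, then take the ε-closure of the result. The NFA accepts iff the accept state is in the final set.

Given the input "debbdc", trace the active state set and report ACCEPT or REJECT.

Answer: REJECT

Steps:
start: ε-closure({0}) = {0,1,2,3,4,6}
'd' @ 1: {7,8}
'e' @ 2: {}  — state set empty
rest 'bbdc' ignored (set empty)
after full input: {}  (accept=1 not in)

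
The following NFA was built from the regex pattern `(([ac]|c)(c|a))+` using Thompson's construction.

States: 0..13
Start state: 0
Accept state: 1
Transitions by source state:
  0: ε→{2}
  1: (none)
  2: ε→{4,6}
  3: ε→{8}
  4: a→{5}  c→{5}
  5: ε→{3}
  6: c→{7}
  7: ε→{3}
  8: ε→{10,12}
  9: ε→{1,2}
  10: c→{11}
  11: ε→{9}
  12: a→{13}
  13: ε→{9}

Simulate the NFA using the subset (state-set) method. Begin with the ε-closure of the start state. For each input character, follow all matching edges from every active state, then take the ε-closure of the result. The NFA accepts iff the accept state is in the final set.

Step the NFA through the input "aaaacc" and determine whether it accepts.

Answer: ACCEPT

Trace:
initial (ε-close {0}): {0,2,4,6}
'a' @ 1: {3,5,8,10,12}
'a' @ 2: {1,2,4,6,9,13}  ✓accept
'a' @ 3: {3,5,8,10,12}
'a' @ 4: {1,2,4,6,9,13}  ✓accept
'c' @ 5: {3,5,7,8,10,12}
'c' @ 6: {1,2,4,6,9,11}  ✓accept
final: {1,2,4,6,9,11}; accept 1 in set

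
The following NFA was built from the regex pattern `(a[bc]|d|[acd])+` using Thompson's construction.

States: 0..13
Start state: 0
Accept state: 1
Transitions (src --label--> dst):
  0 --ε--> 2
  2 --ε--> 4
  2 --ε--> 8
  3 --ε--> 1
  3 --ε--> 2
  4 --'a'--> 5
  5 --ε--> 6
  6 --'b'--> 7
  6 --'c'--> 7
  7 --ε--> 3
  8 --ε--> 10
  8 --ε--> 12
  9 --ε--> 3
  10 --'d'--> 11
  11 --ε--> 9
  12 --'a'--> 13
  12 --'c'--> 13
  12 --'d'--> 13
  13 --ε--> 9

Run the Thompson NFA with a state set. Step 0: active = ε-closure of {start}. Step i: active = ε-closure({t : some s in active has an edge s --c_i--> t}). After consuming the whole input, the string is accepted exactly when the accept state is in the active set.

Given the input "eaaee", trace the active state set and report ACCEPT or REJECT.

Answer: REJECT

Derivation:
S₀ = ε-closure({0}) = {0,2,4,8,10,12}
'e' @ 1: {}  — no active states
rest 'aaee' ignored (set empty)
final: {}; accept 1 not in set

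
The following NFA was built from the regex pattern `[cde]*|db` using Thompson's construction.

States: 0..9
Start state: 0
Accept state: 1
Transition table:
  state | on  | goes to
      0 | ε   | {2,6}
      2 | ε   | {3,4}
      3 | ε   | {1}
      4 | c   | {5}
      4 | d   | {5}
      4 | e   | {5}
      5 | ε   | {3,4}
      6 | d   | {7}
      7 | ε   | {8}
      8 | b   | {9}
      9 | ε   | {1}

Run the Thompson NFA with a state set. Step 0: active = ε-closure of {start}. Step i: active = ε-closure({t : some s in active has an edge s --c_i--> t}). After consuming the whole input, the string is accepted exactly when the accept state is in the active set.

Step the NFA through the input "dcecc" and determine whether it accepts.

Answer: ACCEPT

Steps:
initial (ε-close {0}): {0,1,2,3,4,6}
'd' @ 1: {1,3,4,5,7,8}  [accepting]
'c' @ 2: {1,3,4,5}  [accepting]
'e' @ 3: {1,3,4,5}  [accepting]
'c' @ 4: {1,3,4,5}  [accepting]
'c' @ 5: {1,3,4,5}  [accepting]
after full input: {1,3,4,5}  (accept=1 in)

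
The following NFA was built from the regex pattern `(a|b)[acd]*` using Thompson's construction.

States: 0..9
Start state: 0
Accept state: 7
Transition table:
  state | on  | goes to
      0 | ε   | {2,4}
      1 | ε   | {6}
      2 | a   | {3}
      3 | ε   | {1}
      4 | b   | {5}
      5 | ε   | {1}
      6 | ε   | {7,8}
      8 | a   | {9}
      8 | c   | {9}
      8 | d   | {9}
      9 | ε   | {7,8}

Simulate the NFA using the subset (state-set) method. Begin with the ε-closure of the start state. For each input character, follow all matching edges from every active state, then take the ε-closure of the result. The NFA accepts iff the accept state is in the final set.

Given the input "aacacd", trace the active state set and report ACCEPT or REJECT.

Answer: ACCEPT

Trace:
S₀ = ε-closure({0}) = {0,2,4}
'a' @ 1: {1,3,6,7,8}  (accept∈set)
'a' @ 2: {7,8,9}  (accept∈set)
'c' @ 3: {7,8,9}  (accept∈set)
'a' @ 4: {7,8,9}  (accept∈set)
'c' @ 5: {7,8,9}  (accept∈set)
'd' @ 6: {7,8,9}  (accept∈set)
after full input: {7,8,9}  (accept=7 in)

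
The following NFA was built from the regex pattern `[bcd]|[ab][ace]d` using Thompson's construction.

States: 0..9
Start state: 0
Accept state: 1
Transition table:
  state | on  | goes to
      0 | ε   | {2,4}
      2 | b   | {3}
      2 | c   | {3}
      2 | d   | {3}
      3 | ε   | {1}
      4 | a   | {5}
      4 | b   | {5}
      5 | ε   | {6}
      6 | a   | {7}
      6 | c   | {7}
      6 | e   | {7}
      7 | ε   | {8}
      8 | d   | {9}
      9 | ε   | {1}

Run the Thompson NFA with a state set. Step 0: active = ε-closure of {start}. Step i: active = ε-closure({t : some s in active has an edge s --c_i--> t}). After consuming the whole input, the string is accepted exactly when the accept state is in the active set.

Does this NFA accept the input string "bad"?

start: ε-closure({0}) = {0,2,4}
'b' @ 1: {1,3,5,6}  [accepting]
'a' @ 2: {7,8}
'd' @ 3: {1,9}  [accepting]
final: {1,9}; accept 1 in set

Answer: ACCEPT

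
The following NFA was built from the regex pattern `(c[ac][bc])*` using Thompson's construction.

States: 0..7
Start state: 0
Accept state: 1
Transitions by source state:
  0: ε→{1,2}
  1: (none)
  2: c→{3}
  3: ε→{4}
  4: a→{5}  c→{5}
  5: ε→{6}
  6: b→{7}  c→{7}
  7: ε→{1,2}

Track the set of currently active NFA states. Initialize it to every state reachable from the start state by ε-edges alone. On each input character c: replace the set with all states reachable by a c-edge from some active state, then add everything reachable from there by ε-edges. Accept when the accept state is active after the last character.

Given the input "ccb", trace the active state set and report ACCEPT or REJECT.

S₀ = ε-closure({0}) = {0,1,2}
'c' @ 1: {3,4}
'c' @ 2: {5,6}
'b' @ 3: {1,2,7}  (accept∈set)
end set {1,2,7} — state 1 in

Answer: ACCEPT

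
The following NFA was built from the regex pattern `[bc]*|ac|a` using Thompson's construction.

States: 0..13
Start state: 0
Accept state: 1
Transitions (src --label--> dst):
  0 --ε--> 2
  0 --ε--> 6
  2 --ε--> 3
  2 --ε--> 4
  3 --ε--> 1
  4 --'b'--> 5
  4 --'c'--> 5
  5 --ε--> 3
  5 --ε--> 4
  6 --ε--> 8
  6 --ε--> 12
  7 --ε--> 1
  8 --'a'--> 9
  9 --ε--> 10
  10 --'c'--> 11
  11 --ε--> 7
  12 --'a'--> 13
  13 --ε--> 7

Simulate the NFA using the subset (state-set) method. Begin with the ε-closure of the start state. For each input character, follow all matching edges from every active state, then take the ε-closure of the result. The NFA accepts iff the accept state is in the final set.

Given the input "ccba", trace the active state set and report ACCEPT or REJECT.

Answer: REJECT

Steps:
initial (ε-close {0}): {0,1,2,3,4,6,8,12}
'c' @ 1: {1,3,4,5}  ✓accept
'c' @ 2: {1,3,4,5}  ✓accept
'b' @ 3: {1,3,4,5}  ✓accept
'a' @ 4: {}  — no active states
final: {}; accept 1 not in set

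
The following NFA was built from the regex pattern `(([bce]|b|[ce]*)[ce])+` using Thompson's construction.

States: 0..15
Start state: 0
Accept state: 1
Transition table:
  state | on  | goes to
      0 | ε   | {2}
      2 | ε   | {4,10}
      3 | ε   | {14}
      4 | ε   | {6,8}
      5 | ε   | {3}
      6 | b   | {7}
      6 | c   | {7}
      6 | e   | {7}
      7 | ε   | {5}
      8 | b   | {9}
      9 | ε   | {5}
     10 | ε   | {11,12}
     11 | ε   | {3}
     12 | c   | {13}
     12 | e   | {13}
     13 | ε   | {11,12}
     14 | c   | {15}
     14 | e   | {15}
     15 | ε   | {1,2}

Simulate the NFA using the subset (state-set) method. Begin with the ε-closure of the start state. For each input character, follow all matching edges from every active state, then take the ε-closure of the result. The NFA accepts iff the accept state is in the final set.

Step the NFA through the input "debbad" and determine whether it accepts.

start: ε-closure({0}) = {0,2,3,4,6,8,10,11,12,14}
'd' @ 1: {}  — dead — no transitions
rest 'ebbad' ignored (set empty)
end set {} — state 1 not in

Answer: REJECT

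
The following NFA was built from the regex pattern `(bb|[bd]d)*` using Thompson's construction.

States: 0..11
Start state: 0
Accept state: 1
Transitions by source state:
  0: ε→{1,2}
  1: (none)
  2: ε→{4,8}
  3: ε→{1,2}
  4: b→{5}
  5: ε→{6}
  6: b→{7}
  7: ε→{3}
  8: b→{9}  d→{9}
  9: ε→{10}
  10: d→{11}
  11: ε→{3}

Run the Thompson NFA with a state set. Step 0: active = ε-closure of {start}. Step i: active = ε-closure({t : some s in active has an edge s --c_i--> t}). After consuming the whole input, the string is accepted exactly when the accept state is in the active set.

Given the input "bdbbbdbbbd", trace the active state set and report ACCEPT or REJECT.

Answer: ACCEPT

Derivation:
start: ε-closure({0}) = {0,1,2,4,8}
'b' @ 1: {5,6,9,10}
'd' @ 2: {1,2,3,4,8,11}  [accepting]
'b' @ 3: {5,6,9,10}
'b' @ 4: {1,2,3,4,7,8}  [accepting]
'b' @ 5: {5,6,9,10}
'd' @ 6: {1,2,3,4,8,11}  [accepting]
'b' @ 7: {5,6,9,10}
'b' @ 8: {1,2,3,4,7,8}  [accepting]
'b' @ 9: {5,6,9,10}
'd' @ 10: {1,2,3,4,8,11}  [accepting]
final: {1,2,3,4,8,11}; accept 1 in set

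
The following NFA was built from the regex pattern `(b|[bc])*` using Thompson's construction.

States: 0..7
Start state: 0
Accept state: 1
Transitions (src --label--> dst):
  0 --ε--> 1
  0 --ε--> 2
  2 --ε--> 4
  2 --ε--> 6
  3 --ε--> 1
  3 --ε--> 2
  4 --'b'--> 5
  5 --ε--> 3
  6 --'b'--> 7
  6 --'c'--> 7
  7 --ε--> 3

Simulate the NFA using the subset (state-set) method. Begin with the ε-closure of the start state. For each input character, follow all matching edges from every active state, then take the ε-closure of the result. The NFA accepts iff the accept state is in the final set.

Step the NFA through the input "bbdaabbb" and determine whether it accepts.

Answer: REJECT

Trace:
initial (ε-close {0}): {0,1,2,4,6}
'b' @ 1: {1,2,3,4,5,6,7}  [accepting]
'b' @ 2: {1,2,3,4,5,6,7}  [accepting]
'd' @ 3: {}  — dead — no transitions
rest 'aabbb' ignored (set empty)
after full input: {}  (accept=1 not in)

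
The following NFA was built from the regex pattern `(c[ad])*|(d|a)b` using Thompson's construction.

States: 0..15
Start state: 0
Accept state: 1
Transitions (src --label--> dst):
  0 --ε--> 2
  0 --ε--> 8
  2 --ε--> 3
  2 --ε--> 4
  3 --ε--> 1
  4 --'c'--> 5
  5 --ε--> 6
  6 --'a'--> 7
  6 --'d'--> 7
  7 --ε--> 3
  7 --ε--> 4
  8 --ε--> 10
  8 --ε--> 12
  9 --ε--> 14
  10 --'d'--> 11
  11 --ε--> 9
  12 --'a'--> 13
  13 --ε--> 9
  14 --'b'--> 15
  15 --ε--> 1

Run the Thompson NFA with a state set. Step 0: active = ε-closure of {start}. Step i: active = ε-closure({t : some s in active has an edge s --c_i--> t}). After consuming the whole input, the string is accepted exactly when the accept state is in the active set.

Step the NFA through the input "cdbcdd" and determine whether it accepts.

Answer: REJECT

Trace:
S₀ = ε-closure({0}) = {0,1,2,3,4,8,10,12}
'c' @ 1: {5,6}
'd' @ 2: {1,3,4,7}  [accepting]
'b' @ 3: {}  — state set empty
rest 'cdd' ignored (set empty)
after full input: {}  (accept=1 not in)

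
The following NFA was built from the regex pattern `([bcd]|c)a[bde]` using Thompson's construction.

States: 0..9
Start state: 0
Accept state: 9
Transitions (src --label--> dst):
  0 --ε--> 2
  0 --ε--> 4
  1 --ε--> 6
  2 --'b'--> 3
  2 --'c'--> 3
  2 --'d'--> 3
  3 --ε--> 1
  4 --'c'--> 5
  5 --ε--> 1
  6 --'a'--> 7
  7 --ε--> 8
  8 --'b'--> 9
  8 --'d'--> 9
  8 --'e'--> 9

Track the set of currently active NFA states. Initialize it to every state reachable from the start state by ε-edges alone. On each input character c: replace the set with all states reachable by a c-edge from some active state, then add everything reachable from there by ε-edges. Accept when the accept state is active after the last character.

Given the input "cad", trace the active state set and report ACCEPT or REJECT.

Answer: ACCEPT

Derivation:
initial (ε-close {0}): {0,2,4}
'c' @ 1: {1,3,5,6}
'a' @ 2: {7,8}
'd' @ 3: {9}  ✓accept
end set {9} — state 9 in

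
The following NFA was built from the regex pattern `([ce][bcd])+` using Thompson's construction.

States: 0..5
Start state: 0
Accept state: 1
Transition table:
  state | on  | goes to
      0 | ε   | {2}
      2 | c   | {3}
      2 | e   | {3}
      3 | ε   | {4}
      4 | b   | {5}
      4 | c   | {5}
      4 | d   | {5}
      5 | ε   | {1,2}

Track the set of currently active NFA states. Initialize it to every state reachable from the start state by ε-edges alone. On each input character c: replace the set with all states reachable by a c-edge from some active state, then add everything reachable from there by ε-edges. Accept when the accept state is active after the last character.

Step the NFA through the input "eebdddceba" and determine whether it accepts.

S₀ = ε-closure({0}) = {0,2}
'e' @ 1: {3,4}
'e' @ 2: {}  — no active states
rest 'bdddceba' ignored (set empty)
final: {}; accept 1 not in set

Answer: REJECT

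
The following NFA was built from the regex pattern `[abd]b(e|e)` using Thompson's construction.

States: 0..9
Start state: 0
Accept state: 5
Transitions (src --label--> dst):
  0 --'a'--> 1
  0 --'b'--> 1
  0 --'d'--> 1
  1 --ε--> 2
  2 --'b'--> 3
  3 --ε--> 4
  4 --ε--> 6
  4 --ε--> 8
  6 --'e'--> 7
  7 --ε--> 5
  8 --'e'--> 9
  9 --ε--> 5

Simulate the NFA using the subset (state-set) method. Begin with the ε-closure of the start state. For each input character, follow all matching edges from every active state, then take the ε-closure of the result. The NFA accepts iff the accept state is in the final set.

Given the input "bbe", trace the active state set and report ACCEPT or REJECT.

initial (ε-close {0}): {0}
'b' @ 1: {1,2}
'b' @ 2: {3,4,6,8}
'e' @ 3: {5,7,9}  ✓accept
end set {5,7,9} — state 5 in

Answer: ACCEPT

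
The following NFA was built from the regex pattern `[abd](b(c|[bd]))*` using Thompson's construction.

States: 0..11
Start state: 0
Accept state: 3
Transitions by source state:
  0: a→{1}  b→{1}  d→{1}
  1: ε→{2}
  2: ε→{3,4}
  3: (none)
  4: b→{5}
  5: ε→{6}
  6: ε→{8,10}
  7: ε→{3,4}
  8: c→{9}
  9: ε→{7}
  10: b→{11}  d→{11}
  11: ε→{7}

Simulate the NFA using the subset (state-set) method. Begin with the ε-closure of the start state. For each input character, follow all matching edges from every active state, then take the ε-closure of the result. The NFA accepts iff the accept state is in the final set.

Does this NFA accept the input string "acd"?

Answer: REJECT

Derivation:
initial (ε-close {0}): {0}
'a' @ 1: {1,2,3,4}  [accepting]
'c' @ 2: {}  — state set empty
rest 'd' ignored (set empty)
after full input: {}  (accept=3 not in)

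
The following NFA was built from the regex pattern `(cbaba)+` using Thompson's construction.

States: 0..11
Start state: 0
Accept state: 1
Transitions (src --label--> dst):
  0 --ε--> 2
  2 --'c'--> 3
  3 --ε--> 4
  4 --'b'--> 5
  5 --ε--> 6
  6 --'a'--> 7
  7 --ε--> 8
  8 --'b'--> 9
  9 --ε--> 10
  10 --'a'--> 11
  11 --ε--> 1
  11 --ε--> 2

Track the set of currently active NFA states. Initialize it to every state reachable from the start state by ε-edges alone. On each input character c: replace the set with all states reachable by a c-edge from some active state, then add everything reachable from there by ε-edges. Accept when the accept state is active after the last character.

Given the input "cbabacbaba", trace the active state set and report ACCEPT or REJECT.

initial (ε-close {0}): {0,2}
'c' @ 1: {3,4}
'b' @ 2: {5,6}
'a' @ 3: {7,8}
'b' @ 4: {9,10}
'a' @ 5: {1,2,11}  (accept∈set)
'c' @ 6: {3,4}
'b' @ 7: {5,6}
'a' @ 8: {7,8}
'b' @ 9: {9,10}
'a' @ 10: {1,2,11}  (accept∈set)
end set {1,2,11} — state 1 in

Answer: ACCEPT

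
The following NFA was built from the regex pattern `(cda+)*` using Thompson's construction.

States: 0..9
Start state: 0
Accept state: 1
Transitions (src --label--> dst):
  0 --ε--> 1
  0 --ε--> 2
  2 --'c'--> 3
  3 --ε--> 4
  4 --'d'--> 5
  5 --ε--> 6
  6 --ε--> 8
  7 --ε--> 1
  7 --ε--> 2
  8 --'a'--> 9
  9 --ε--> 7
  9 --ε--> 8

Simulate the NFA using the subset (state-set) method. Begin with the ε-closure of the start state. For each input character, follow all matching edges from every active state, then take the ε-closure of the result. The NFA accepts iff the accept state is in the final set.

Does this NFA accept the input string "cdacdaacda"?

Answer: ACCEPT

Steps:
start: ε-closure({0}) = {0,1,2}
'c' @ 1: {3,4}
'd' @ 2: {5,6,8}
'a' @ 3: {1,2,7,8,9}  ✓accept
'c' @ 4: {3,4}
'd' @ 5: {5,6,8}
'a' @ 6: {1,2,7,8,9}  ✓accept
'a' @ 7: {1,2,7,8,9}  ✓accept
'c' @ 8: {3,4}
'd' @ 9: {5,6,8}
'a' @ 10: {1,2,7,8,9}  ✓accept
end set {1,2,7,8,9} — state 1 in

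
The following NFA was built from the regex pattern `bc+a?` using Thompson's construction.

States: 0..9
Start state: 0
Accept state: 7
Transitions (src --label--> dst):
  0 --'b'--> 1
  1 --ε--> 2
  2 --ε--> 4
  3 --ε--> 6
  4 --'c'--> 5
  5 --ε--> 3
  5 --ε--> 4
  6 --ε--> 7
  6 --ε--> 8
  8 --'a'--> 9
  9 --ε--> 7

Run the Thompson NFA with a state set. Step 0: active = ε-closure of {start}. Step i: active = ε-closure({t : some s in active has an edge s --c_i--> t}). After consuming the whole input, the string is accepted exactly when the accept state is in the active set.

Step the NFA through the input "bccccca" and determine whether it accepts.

Answer: ACCEPT

Trace:
initial (ε-close {0}): {0}
'b' @ 1: {1,2,4}
'c' @ 2: {3,4,5,6,7,8}  (accept∈set)
'c' @ 3: {3,4,5,6,7,8}  (accept∈set)
'c' @ 4: {3,4,5,6,7,8}  (accept∈set)
'c' @ 5: {3,4,5,6,7,8}  (accept∈set)
'c' @ 6: {3,4,5,6,7,8}  (accept∈set)
'a' @ 7: {7,9}  (accept∈set)
after full input: {7,9}  (accept=7 in)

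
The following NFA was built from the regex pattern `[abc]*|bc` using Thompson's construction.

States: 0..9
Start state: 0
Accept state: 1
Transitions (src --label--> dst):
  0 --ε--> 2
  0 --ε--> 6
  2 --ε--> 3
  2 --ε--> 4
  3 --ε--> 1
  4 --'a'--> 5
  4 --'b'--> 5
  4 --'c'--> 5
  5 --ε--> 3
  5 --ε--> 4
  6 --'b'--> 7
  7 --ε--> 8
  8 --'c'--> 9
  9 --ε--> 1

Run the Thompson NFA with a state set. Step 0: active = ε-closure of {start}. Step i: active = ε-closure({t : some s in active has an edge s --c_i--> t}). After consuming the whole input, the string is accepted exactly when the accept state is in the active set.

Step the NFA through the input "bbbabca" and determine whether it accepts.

Answer: ACCEPT

Derivation:
initial (ε-close {0}): {0,1,2,3,4,6}
'b' @ 1: {1,3,4,5,7,8}  (accept∈set)
'b' @ 2: {1,3,4,5}  (accept∈set)
'b' @ 3: {1,3,4,5}  (accept∈set)
'a' @ 4: {1,3,4,5}  (accept∈set)
'b' @ 5: {1,3,4,5}  (accept∈set)
'c' @ 6: {1,3,4,5}  (accept∈set)
'a' @ 7: {1,3,4,5}  (accept∈set)
end set {1,3,4,5} — state 1 in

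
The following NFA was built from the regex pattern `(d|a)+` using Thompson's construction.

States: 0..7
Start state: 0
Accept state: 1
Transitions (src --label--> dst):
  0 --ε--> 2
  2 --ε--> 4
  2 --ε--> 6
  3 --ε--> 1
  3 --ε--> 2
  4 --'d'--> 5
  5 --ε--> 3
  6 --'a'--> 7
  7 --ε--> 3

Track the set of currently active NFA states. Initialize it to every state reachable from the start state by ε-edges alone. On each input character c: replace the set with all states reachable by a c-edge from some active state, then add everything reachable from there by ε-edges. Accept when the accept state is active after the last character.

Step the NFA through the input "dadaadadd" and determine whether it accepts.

S₀ = ε-closure({0}) = {0,2,4,6}
'd' @ 1: {1,2,3,4,5,6}  [accepting]
'a' @ 2: {1,2,3,4,6,7}  [accepting]
'd' @ 3: {1,2,3,4,5,6}  [accepting]
'a' @ 4: {1,2,3,4,6,7}  [accepting]
'a' @ 5: {1,2,3,4,6,7}  [accepting]
'd' @ 6: {1,2,3,4,5,6}  [accepting]
'a' @ 7: {1,2,3,4,6,7}  [accepting]
'd' @ 8: {1,2,3,4,5,6}  [accepting]
'd' @ 9: {1,2,3,4,5,6}  [accepting]
final: {1,2,3,4,5,6}; accept 1 in set

Answer: ACCEPT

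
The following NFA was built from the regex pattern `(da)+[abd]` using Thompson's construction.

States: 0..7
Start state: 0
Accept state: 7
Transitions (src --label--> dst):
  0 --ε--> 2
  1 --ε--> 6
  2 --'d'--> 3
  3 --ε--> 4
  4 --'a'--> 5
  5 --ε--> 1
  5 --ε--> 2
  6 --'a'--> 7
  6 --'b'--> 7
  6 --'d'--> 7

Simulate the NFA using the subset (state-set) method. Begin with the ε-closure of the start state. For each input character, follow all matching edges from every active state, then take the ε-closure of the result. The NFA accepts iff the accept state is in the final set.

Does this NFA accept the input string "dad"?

start: ε-closure({0}) = {0,2}
'd' @ 1: {3,4}
'a' @ 2: {1,2,5,6}
'd' @ 3: {3,4,7}  ✓accept
after full input: {3,4,7}  (accept=7 in)

Answer: ACCEPT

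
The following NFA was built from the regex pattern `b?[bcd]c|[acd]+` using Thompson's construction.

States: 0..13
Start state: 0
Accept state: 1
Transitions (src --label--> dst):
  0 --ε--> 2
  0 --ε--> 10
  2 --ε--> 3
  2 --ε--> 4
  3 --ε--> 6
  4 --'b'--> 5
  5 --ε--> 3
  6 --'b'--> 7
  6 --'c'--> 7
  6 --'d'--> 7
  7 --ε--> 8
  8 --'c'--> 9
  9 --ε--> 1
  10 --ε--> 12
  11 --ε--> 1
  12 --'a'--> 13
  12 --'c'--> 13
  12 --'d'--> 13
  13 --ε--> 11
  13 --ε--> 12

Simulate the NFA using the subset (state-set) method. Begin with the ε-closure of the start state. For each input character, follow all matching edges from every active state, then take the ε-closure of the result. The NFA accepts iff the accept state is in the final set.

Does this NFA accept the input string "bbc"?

start: ε-closure({0}) = {0,2,3,4,6,10,12}
'b' @ 1: {3,5,6,7,8}
'b' @ 2: {7,8}
'c' @ 3: {1,9}  [accepting]
end set {1,9} — state 1 in

Answer: ACCEPT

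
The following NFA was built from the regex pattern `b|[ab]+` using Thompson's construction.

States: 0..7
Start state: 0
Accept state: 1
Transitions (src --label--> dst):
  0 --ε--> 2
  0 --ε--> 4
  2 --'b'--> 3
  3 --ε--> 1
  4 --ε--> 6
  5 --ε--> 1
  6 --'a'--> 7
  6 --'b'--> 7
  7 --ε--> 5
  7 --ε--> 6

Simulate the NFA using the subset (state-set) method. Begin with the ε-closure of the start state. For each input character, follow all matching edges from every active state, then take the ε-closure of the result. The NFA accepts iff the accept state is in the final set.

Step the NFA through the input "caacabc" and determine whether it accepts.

Answer: REJECT

Derivation:
initial (ε-close {0}): {0,2,4,6}
'c' @ 1: {}  — state set empty
rest 'aacabc' ignored (set empty)
end set {} — state 1 not in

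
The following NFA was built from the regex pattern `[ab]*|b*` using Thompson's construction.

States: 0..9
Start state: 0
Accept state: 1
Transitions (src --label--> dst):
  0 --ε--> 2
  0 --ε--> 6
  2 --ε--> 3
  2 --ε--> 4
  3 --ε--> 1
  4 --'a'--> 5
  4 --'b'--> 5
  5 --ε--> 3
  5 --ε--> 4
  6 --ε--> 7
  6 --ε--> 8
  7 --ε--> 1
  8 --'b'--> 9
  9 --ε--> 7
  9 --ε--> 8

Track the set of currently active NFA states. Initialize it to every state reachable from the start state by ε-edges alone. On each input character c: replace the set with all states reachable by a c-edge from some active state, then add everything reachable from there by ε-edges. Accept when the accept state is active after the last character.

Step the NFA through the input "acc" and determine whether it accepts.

Answer: REJECT

Trace:
initial (ε-close {0}): {0,1,2,3,4,6,7,8}
'a' @ 1: {1,3,4,5}  (accept∈set)
'c' @ 2: {}  — state set empty
rest 'c' ignored (set empty)
after full input: {}  (accept=1 not in)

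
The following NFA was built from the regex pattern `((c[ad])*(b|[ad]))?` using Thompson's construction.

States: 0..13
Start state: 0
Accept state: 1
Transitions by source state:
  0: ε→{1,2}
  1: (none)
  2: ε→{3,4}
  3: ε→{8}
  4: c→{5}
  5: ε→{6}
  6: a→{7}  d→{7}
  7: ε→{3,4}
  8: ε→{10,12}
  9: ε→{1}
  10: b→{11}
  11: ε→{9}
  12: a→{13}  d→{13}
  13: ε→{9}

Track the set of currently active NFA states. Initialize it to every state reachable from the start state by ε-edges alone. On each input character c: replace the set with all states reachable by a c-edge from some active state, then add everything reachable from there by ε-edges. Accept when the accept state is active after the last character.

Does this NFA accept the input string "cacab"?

Answer: ACCEPT

Derivation:
initial (ε-close {0}): {0,1,2,3,4,8,10,12}
'c' @ 1: {5,6}
'a' @ 2: {3,4,7,8,10,12}
'c' @ 3: {5,6}
'a' @ 4: {3,4,7,8,10,12}
'b' @ 5: {1,9,11}  (accept∈set)
final: {1,9,11}; accept 1 in set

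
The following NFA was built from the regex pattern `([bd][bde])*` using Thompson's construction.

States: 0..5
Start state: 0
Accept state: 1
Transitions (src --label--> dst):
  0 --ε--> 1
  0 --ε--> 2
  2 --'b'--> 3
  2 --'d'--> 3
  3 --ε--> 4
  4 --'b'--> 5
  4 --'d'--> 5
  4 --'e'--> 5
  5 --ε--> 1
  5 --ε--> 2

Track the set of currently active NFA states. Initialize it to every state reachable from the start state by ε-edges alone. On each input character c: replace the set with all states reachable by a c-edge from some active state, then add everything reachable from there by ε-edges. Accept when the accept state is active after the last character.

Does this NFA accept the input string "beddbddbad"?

initial (ε-close {0}): {0,1,2}
'b' @ 1: {3,4}
'e' @ 2: {1,2,5}  ✓accept
'd' @ 3: {3,4}
'd' @ 4: {1,2,5}  ✓accept
'b' @ 5: {3,4}
'd' @ 6: {1,2,5}  ✓accept
'd' @ 7: {3,4}
'b' @ 8: {1,2,5}  ✓accept
'a' @ 9: {}  — dead — no transitions
rest 'd' ignored (set empty)
end set {} — state 1 not in

Answer: REJECT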